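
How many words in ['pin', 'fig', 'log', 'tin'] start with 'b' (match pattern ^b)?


Pattern ^b anchors to start of word. Check which words begin with 'b':
  'pin' -> no
  'fig' -> no
  'log' -> no
  'tin' -> no
Matching words: []
Count: 0

0


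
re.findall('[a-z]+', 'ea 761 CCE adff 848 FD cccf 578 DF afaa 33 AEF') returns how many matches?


Pattern '[a-z]+' finds one or more lowercase letters.
Text: 'ea 761 CCE adff 848 FD cccf 578 DF afaa 33 AEF'
Scanning for matches:
  Match 1: 'ea'
  Match 2: 'adff'
  Match 3: 'cccf'
  Match 4: 'afaa'
Total matches: 4

4


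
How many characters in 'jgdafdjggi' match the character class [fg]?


Character class [fg] matches any of: {f, g}
Scanning string 'jgdafdjggi' character by character:
  pos 0: 'j' -> no
  pos 1: 'g' -> MATCH
  pos 2: 'd' -> no
  pos 3: 'a' -> no
  pos 4: 'f' -> MATCH
  pos 5: 'd' -> no
  pos 6: 'j' -> no
  pos 7: 'g' -> MATCH
  pos 8: 'g' -> MATCH
  pos 9: 'i' -> no
Total matches: 4

4


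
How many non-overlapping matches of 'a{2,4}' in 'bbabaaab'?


Pattern 'a{2,4}' matches between 2 and 4 consecutive a's (greedy).
String: 'bbabaaab'
Finding runs of a's and applying greedy matching:
  Run at pos 2: 'a' (length 1)
  Run at pos 4: 'aaa' (length 3)
Matches: ['aaa']
Count: 1

1


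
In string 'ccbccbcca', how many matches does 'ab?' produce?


Pattern 'ab?' matches 'a' optionally followed by 'b'.
String: 'ccbccbcca'
Scanning left to right for 'a' then checking next char:
  Match 1: 'a' (a not followed by b)
Total matches: 1

1


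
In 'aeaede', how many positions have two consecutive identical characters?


Looking for consecutive identical characters in 'aeaede':
  pos 0-1: 'a' vs 'e' -> different
  pos 1-2: 'e' vs 'a' -> different
  pos 2-3: 'a' vs 'e' -> different
  pos 3-4: 'e' vs 'd' -> different
  pos 4-5: 'd' vs 'e' -> different
Consecutive identical pairs: []
Count: 0

0


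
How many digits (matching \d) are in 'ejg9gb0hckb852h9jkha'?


\d matches any digit 0-9.
Scanning 'ejg9gb0hckb852h9jkha':
  pos 3: '9' -> DIGIT
  pos 6: '0' -> DIGIT
  pos 11: '8' -> DIGIT
  pos 12: '5' -> DIGIT
  pos 13: '2' -> DIGIT
  pos 15: '9' -> DIGIT
Digits found: ['9', '0', '8', '5', '2', '9']
Total: 6

6


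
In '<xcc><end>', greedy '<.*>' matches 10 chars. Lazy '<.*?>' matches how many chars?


Greedy '<.*>' tries to match as MUCH as possible.
Lazy '<.*?>' tries to match as LITTLE as possible.

String: '<xcc><end>'
Greedy '<.*>' starts at first '<' and extends to the LAST '>': '<xcc><end>' (10 chars)
Lazy '<.*?>' starts at first '<' and stops at the FIRST '>': '<xcc>' (5 chars)

5


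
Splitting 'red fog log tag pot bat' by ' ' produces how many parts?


Splitting by ' ' breaks the string at each occurrence of the separator.
Text: 'red fog log tag pot bat'
Parts after split:
  Part 1: 'red'
  Part 2: 'fog'
  Part 3: 'log'
  Part 4: 'tag'
  Part 5: 'pot'
  Part 6: 'bat'
Total parts: 6

6


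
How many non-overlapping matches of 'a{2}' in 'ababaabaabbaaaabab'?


Pattern 'a{2}' matches exactly 2 consecutive a's (greedy, non-overlapping).
String: 'ababaabaabbaaaabab'
Scanning for runs of a's:
  Run at pos 0: 'a' (length 1) -> 0 match(es)
  Run at pos 2: 'a' (length 1) -> 0 match(es)
  Run at pos 4: 'aa' (length 2) -> 1 match(es)
  Run at pos 7: 'aa' (length 2) -> 1 match(es)
  Run at pos 11: 'aaaa' (length 4) -> 2 match(es)
  Run at pos 16: 'a' (length 1) -> 0 match(es)
Matches found: ['aa', 'aa', 'aa', 'aa']
Total: 4

4


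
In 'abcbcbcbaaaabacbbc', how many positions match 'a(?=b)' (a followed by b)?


Lookahead 'a(?=b)' matches 'a' only when followed by 'b'.
String: 'abcbcbcbaaaabacbbc'
Checking each position where char is 'a':
  pos 0: 'a' -> MATCH (next='b')
  pos 8: 'a' -> no (next='a')
  pos 9: 'a' -> no (next='a')
  pos 10: 'a' -> no (next='a')
  pos 11: 'a' -> MATCH (next='b')
  pos 13: 'a' -> no (next='c')
Matching positions: [0, 11]
Count: 2

2


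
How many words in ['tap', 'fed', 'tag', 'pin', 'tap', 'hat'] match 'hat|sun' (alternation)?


Alternation 'hat|sun' matches either 'hat' or 'sun'.
Checking each word:
  'tap' -> no
  'fed' -> no
  'tag' -> no
  'pin' -> no
  'tap' -> no
  'hat' -> MATCH
Matches: ['hat']
Count: 1

1


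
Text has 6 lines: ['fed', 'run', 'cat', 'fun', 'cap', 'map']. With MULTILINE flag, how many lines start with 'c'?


With MULTILINE flag, ^ matches the start of each line.
Lines: ['fed', 'run', 'cat', 'fun', 'cap', 'map']
Checking which lines start with 'c':
  Line 1: 'fed' -> no
  Line 2: 'run' -> no
  Line 3: 'cat' -> MATCH
  Line 4: 'fun' -> no
  Line 5: 'cap' -> MATCH
  Line 6: 'map' -> no
Matching lines: ['cat', 'cap']
Count: 2

2


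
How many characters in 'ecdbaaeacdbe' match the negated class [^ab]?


Negated class [^ab] matches any char NOT in {a, b}
Scanning 'ecdbaaeacdbe':
  pos 0: 'e' -> MATCH
  pos 1: 'c' -> MATCH
  pos 2: 'd' -> MATCH
  pos 3: 'b' -> no (excluded)
  pos 4: 'a' -> no (excluded)
  pos 5: 'a' -> no (excluded)
  pos 6: 'e' -> MATCH
  pos 7: 'a' -> no (excluded)
  pos 8: 'c' -> MATCH
  pos 9: 'd' -> MATCH
  pos 10: 'b' -> no (excluded)
  pos 11: 'e' -> MATCH
Total matches: 7

7


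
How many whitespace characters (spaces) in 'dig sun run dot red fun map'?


\s matches whitespace characters (spaces, tabs, etc.).
Text: 'dig sun run dot red fun map'
This text has 7 words separated by spaces.
Number of spaces = number of words - 1 = 7 - 1 = 6

6


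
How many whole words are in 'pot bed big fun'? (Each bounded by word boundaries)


Word boundaries (\b) mark the start/end of each word.
Text: 'pot bed big fun'
Splitting by whitespace:
  Word 1: 'pot'
  Word 2: 'bed'
  Word 3: 'big'
  Word 4: 'fun'
Total whole words: 4

4


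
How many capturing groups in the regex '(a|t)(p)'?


To count capturing groups, count each '(' that starts a group.
Pattern: '(a|t)(p)'
Walking through the pattern:
  Position 0: '(' -> group #1
  Position 5: '(' -> group #2
Total capturing groups: 2

2


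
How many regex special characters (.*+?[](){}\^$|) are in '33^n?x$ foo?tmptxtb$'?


Regex special characters are: . * + ? [ ] ( ) { } \ ^ $ |
Scanning '33^n?x$ foo?tmptxtb$':
  pos 2: '^' -> SPECIAL
  pos 4: '?' -> SPECIAL
  pos 6: '$' -> SPECIAL
  pos 11: '?' -> SPECIAL
  pos 19: '$' -> SPECIAL
Special chars found: ['^', '?', '$', '?', '$']
Total: 5

5


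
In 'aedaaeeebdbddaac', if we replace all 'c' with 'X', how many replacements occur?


re.sub('c', 'X', text) replaces every occurrence of 'c' with 'X'.
Text: 'aedaaeeebdbddaac'
Scanning for 'c':
  pos 15: 'c' -> replacement #1
Total replacements: 1

1


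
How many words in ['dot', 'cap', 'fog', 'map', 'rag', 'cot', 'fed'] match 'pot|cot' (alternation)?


Alternation 'pot|cot' matches either 'pot' or 'cot'.
Checking each word:
  'dot' -> no
  'cap' -> no
  'fog' -> no
  'map' -> no
  'rag' -> no
  'cot' -> MATCH
  'fed' -> no
Matches: ['cot']
Count: 1

1


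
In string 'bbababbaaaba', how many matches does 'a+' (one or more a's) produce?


Pattern 'a+' matches one or more consecutive a's.
String: 'bbababbaaaba'
Scanning for runs of a:
  Match 1: 'a' (length 1)
  Match 2: 'a' (length 1)
  Match 3: 'aaa' (length 3)
  Match 4: 'a' (length 1)
Total matches: 4

4


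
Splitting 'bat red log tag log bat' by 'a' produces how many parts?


Splitting by 'a' breaks the string at each occurrence of the separator.
Text: 'bat red log tag log bat'
Parts after split:
  Part 1: 'b'
  Part 2: 't red log t'
  Part 3: 'g log b'
  Part 4: 't'
Total parts: 4

4


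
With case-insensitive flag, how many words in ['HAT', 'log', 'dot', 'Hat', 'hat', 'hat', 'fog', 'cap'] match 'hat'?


Case-insensitive matching: compare each word's lowercase form to 'hat'.
  'HAT' -> lower='hat' -> MATCH
  'log' -> lower='log' -> no
  'dot' -> lower='dot' -> no
  'Hat' -> lower='hat' -> MATCH
  'hat' -> lower='hat' -> MATCH
  'hat' -> lower='hat' -> MATCH
  'fog' -> lower='fog' -> no
  'cap' -> lower='cap' -> no
Matches: ['HAT', 'Hat', 'hat', 'hat']
Count: 4

4


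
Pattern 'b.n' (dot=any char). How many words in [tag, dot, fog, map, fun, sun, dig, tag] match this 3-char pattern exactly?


Pattern 'b.n' means: starts with 'b', any single char, ends with 'n'.
Checking each word (must be exactly 3 chars):
  'tag' (len=3): no
  'dot' (len=3): no
  'fog' (len=3): no
  'map' (len=3): no
  'fun' (len=3): no
  'sun' (len=3): no
  'dig' (len=3): no
  'tag' (len=3): no
Matching words: []
Total: 0

0


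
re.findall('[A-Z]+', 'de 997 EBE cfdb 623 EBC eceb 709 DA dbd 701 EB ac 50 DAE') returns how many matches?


Pattern '[A-Z]+' finds one or more uppercase letters.
Text: 'de 997 EBE cfdb 623 EBC eceb 709 DA dbd 701 EB ac 50 DAE'
Scanning for matches:
  Match 1: 'EBE'
  Match 2: 'EBC'
  Match 3: 'DA'
  Match 4: 'EB'
  Match 5: 'DAE'
Total matches: 5

5


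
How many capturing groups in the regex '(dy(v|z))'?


To count capturing groups, count each '(' that starts a group.
Pattern: '(dy(v|z))'
Walking through the pattern:
  Position 0: '(' -> group #1
  Position 3: '(' -> group #2
Total capturing groups: 2

2


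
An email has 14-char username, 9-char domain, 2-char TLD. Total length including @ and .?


An email address has format: username@domain.tld
Username length: 14
'@' character: 1
Domain length: 9
'.' character: 1
TLD length: 2
Total = 14 + 1 + 9 + 1 + 2 = 27

27


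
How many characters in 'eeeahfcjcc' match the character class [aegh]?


Character class [aegh] matches any of: {a, e, g, h}
Scanning string 'eeeahfcjcc' character by character:
  pos 0: 'e' -> MATCH
  pos 1: 'e' -> MATCH
  pos 2: 'e' -> MATCH
  pos 3: 'a' -> MATCH
  pos 4: 'h' -> MATCH
  pos 5: 'f' -> no
  pos 6: 'c' -> no
  pos 7: 'j' -> no
  pos 8: 'c' -> no
  pos 9: 'c' -> no
Total matches: 5

5


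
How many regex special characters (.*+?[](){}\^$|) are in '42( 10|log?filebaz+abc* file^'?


Regex special characters are: . * + ? [ ] ( ) { } \ ^ $ |
Scanning '42( 10|log?filebaz+abc* file^':
  pos 2: '(' -> SPECIAL
  pos 6: '|' -> SPECIAL
  pos 10: '?' -> SPECIAL
  pos 18: '+' -> SPECIAL
  pos 22: '*' -> SPECIAL
  pos 28: '^' -> SPECIAL
Special chars found: ['(', '|', '?', '+', '*', '^']
Total: 6

6


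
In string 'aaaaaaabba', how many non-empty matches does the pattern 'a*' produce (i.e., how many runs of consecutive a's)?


Pattern 'a*' matches zero or more a's. We want non-empty runs of consecutive a's.
String: 'aaaaaaabba'
Walking through the string to find runs of a's:
  Run 1: positions 0-6 -> 'aaaaaaa'
  Run 2: positions 9-9 -> 'a'
Non-empty runs found: ['aaaaaaa', 'a']
Count: 2

2


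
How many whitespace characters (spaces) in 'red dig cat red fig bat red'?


\s matches whitespace characters (spaces, tabs, etc.).
Text: 'red dig cat red fig bat red'
This text has 7 words separated by spaces.
Number of spaces = number of words - 1 = 7 - 1 = 6

6


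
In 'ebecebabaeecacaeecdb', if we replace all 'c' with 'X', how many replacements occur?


re.sub('c', 'X', text) replaces every occurrence of 'c' with 'X'.
Text: 'ebecebabaeecacaeecdb'
Scanning for 'c':
  pos 3: 'c' -> replacement #1
  pos 11: 'c' -> replacement #2
  pos 13: 'c' -> replacement #3
  pos 17: 'c' -> replacement #4
Total replacements: 4

4


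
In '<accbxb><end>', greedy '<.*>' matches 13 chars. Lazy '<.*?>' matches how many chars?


Greedy '<.*>' tries to match as MUCH as possible.
Lazy '<.*?>' tries to match as LITTLE as possible.

String: '<accbxb><end>'
Greedy '<.*>' starts at first '<' and extends to the LAST '>': '<accbxb><end>' (13 chars)
Lazy '<.*?>' starts at first '<' and stops at the FIRST '>': '<accbxb>' (8 chars)

8


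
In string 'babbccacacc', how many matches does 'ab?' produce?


Pattern 'ab?' matches 'a' optionally followed by 'b'.
String: 'babbccacacc'
Scanning left to right for 'a' then checking next char:
  Match 1: 'ab' (a followed by b)
  Match 2: 'a' (a not followed by b)
  Match 3: 'a' (a not followed by b)
Total matches: 3

3


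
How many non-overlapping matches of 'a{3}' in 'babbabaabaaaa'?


Pattern 'a{3}' matches exactly 3 consecutive a's (greedy, non-overlapping).
String: 'babbabaabaaaa'
Scanning for runs of a's:
  Run at pos 1: 'a' (length 1) -> 0 match(es)
  Run at pos 4: 'a' (length 1) -> 0 match(es)
  Run at pos 6: 'aa' (length 2) -> 0 match(es)
  Run at pos 9: 'aaaa' (length 4) -> 1 match(es)
Matches found: ['aaa']
Total: 1

1


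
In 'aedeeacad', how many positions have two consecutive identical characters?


Looking for consecutive identical characters in 'aedeeacad':
  pos 0-1: 'a' vs 'e' -> different
  pos 1-2: 'e' vs 'd' -> different
  pos 2-3: 'd' vs 'e' -> different
  pos 3-4: 'e' vs 'e' -> MATCH ('ee')
  pos 4-5: 'e' vs 'a' -> different
  pos 5-6: 'a' vs 'c' -> different
  pos 6-7: 'c' vs 'a' -> different
  pos 7-8: 'a' vs 'd' -> different
Consecutive identical pairs: ['ee']
Count: 1

1


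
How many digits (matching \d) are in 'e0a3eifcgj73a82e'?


\d matches any digit 0-9.
Scanning 'e0a3eifcgj73a82e':
  pos 1: '0' -> DIGIT
  pos 3: '3' -> DIGIT
  pos 10: '7' -> DIGIT
  pos 11: '3' -> DIGIT
  pos 13: '8' -> DIGIT
  pos 14: '2' -> DIGIT
Digits found: ['0', '3', '7', '3', '8', '2']
Total: 6

6


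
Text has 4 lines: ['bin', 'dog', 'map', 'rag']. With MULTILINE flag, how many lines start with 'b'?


With MULTILINE flag, ^ matches the start of each line.
Lines: ['bin', 'dog', 'map', 'rag']
Checking which lines start with 'b':
  Line 1: 'bin' -> MATCH
  Line 2: 'dog' -> no
  Line 3: 'map' -> no
  Line 4: 'rag' -> no
Matching lines: ['bin']
Count: 1

1


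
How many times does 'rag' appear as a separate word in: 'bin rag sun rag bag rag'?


Scanning each word for exact match 'rag':
  Word 1: 'bin' -> no
  Word 2: 'rag' -> MATCH
  Word 3: 'sun' -> no
  Word 4: 'rag' -> MATCH
  Word 5: 'bag' -> no
  Word 6: 'rag' -> MATCH
Total matches: 3

3


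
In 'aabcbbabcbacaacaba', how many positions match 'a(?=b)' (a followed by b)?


Lookahead 'a(?=b)' matches 'a' only when followed by 'b'.
String: 'aabcbbabcbacaacaba'
Checking each position where char is 'a':
  pos 0: 'a' -> no (next='a')
  pos 1: 'a' -> MATCH (next='b')
  pos 6: 'a' -> MATCH (next='b')
  pos 10: 'a' -> no (next='c')
  pos 12: 'a' -> no (next='a')
  pos 13: 'a' -> no (next='c')
  pos 15: 'a' -> MATCH (next='b')
Matching positions: [1, 6, 15]
Count: 3

3


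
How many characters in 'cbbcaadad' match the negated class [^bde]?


Negated class [^bde] matches any char NOT in {b, d, e}
Scanning 'cbbcaadad':
  pos 0: 'c' -> MATCH
  pos 1: 'b' -> no (excluded)
  pos 2: 'b' -> no (excluded)
  pos 3: 'c' -> MATCH
  pos 4: 'a' -> MATCH
  pos 5: 'a' -> MATCH
  pos 6: 'd' -> no (excluded)
  pos 7: 'a' -> MATCH
  pos 8: 'd' -> no (excluded)
Total matches: 5

5


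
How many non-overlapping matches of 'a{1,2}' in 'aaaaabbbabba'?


Pattern 'a{1,2}' matches between 1 and 2 consecutive a's (greedy).
String: 'aaaaabbbabba'
Finding runs of a's and applying greedy matching:
  Run at pos 0: 'aaaaa' (length 5)
  Run at pos 8: 'a' (length 1)
  Run at pos 11: 'a' (length 1)
Matches: ['aa', 'aa', 'a', 'a', 'a']
Count: 5

5


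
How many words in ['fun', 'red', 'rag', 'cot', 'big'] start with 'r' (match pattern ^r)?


Pattern ^r anchors to start of word. Check which words begin with 'r':
  'fun' -> no
  'red' -> MATCH (starts with 'r')
  'rag' -> MATCH (starts with 'r')
  'cot' -> no
  'big' -> no
Matching words: ['red', 'rag']
Count: 2

2


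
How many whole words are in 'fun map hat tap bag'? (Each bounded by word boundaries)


Word boundaries (\b) mark the start/end of each word.
Text: 'fun map hat tap bag'
Splitting by whitespace:
  Word 1: 'fun'
  Word 2: 'map'
  Word 3: 'hat'
  Word 4: 'tap'
  Word 5: 'bag'
Total whole words: 5

5


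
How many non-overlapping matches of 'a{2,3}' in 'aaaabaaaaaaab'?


Pattern 'a{2,3}' matches between 2 and 3 consecutive a's (greedy).
String: 'aaaabaaaaaaab'
Finding runs of a's and applying greedy matching:
  Run at pos 0: 'aaaa' (length 4)
  Run at pos 5: 'aaaaaaa' (length 7)
Matches: ['aaa', 'aaa', 'aaa']
Count: 3

3


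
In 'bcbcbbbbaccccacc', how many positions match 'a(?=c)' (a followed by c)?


Lookahead 'a(?=c)' matches 'a' only when followed by 'c'.
String: 'bcbcbbbbaccccacc'
Checking each position where char is 'a':
  pos 8: 'a' -> MATCH (next='c')
  pos 13: 'a' -> MATCH (next='c')
Matching positions: [8, 13]
Count: 2

2


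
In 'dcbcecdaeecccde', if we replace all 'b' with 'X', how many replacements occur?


re.sub('b', 'X', text) replaces every occurrence of 'b' with 'X'.
Text: 'dcbcecdaeecccde'
Scanning for 'b':
  pos 2: 'b' -> replacement #1
Total replacements: 1

1


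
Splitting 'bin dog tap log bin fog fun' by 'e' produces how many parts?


Splitting by 'e' breaks the string at each occurrence of the separator.
Text: 'bin dog tap log bin fog fun'
Parts after split:
  Part 1: 'bin dog tap log bin fog fun'
Total parts: 1

1


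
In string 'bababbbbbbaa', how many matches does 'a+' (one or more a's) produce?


Pattern 'a+' matches one or more consecutive a's.
String: 'bababbbbbbaa'
Scanning for runs of a:
  Match 1: 'a' (length 1)
  Match 2: 'a' (length 1)
  Match 3: 'aa' (length 2)
Total matches: 3

3


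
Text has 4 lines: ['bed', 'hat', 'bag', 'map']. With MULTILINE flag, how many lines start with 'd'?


With MULTILINE flag, ^ matches the start of each line.
Lines: ['bed', 'hat', 'bag', 'map']
Checking which lines start with 'd':
  Line 1: 'bed' -> no
  Line 2: 'hat' -> no
  Line 3: 'bag' -> no
  Line 4: 'map' -> no
Matching lines: []
Count: 0

0


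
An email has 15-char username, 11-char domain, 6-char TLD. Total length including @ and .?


An email address has format: username@domain.tld
Username length: 15
'@' character: 1
Domain length: 11
'.' character: 1
TLD length: 6
Total = 15 + 1 + 11 + 1 + 6 = 34

34


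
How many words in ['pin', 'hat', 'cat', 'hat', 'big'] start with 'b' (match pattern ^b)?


Pattern ^b anchors to start of word. Check which words begin with 'b':
  'pin' -> no
  'hat' -> no
  'cat' -> no
  'hat' -> no
  'big' -> MATCH (starts with 'b')
Matching words: ['big']
Count: 1

1


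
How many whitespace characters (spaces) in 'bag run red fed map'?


\s matches whitespace characters (spaces, tabs, etc.).
Text: 'bag run red fed map'
This text has 5 words separated by spaces.
Number of spaces = number of words - 1 = 5 - 1 = 4

4


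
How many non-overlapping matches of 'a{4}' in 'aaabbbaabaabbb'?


Pattern 'a{4}' matches exactly 4 consecutive a's (greedy, non-overlapping).
String: 'aaabbbaabaabbb'
Scanning for runs of a's:
  Run at pos 0: 'aaa' (length 3) -> 0 match(es)
  Run at pos 6: 'aa' (length 2) -> 0 match(es)
  Run at pos 9: 'aa' (length 2) -> 0 match(es)
Matches found: []
Total: 0

0


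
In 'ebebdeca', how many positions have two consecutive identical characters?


Looking for consecutive identical characters in 'ebebdeca':
  pos 0-1: 'e' vs 'b' -> different
  pos 1-2: 'b' vs 'e' -> different
  pos 2-3: 'e' vs 'b' -> different
  pos 3-4: 'b' vs 'd' -> different
  pos 4-5: 'd' vs 'e' -> different
  pos 5-6: 'e' vs 'c' -> different
  pos 6-7: 'c' vs 'a' -> different
Consecutive identical pairs: []
Count: 0

0


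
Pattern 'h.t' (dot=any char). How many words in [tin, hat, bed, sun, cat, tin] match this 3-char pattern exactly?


Pattern 'h.t' means: starts with 'h', any single char, ends with 't'.
Checking each word (must be exactly 3 chars):
  'tin' (len=3): no
  'hat' (len=3): MATCH
  'bed' (len=3): no
  'sun' (len=3): no
  'cat' (len=3): no
  'tin' (len=3): no
Matching words: ['hat']
Total: 1

1


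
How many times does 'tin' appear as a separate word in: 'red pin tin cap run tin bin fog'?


Scanning each word for exact match 'tin':
  Word 1: 'red' -> no
  Word 2: 'pin' -> no
  Word 3: 'tin' -> MATCH
  Word 4: 'cap' -> no
  Word 5: 'run' -> no
  Word 6: 'tin' -> MATCH
  Word 7: 'bin' -> no
  Word 8: 'fog' -> no
Total matches: 2

2


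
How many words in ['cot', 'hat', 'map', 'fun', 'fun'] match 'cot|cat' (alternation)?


Alternation 'cot|cat' matches either 'cot' or 'cat'.
Checking each word:
  'cot' -> MATCH
  'hat' -> no
  'map' -> no
  'fun' -> no
  'fun' -> no
Matches: ['cot']
Count: 1

1


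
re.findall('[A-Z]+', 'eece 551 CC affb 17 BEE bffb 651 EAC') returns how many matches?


Pattern '[A-Z]+' finds one or more uppercase letters.
Text: 'eece 551 CC affb 17 BEE bffb 651 EAC'
Scanning for matches:
  Match 1: 'CC'
  Match 2: 'BEE'
  Match 3: 'EAC'
Total matches: 3

3


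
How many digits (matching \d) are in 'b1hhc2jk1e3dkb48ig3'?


\d matches any digit 0-9.
Scanning 'b1hhc2jk1e3dkb48ig3':
  pos 1: '1' -> DIGIT
  pos 5: '2' -> DIGIT
  pos 8: '1' -> DIGIT
  pos 10: '3' -> DIGIT
  pos 14: '4' -> DIGIT
  pos 15: '8' -> DIGIT
  pos 18: '3' -> DIGIT
Digits found: ['1', '2', '1', '3', '4', '8', '3']
Total: 7

7


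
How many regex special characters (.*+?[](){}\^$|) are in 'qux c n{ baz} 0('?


Regex special characters are: . * + ? [ ] ( ) { } \ ^ $ |
Scanning 'qux c n{ baz} 0(':
  pos 7: '{' -> SPECIAL
  pos 12: '}' -> SPECIAL
  pos 15: '(' -> SPECIAL
Special chars found: ['{', '}', '(']
Total: 3

3


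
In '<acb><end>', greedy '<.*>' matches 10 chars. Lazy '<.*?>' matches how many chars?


Greedy '<.*>' tries to match as MUCH as possible.
Lazy '<.*?>' tries to match as LITTLE as possible.

String: '<acb><end>'
Greedy '<.*>' starts at first '<' and extends to the LAST '>': '<acb><end>' (10 chars)
Lazy '<.*?>' starts at first '<' and stops at the FIRST '>': '<acb>' (5 chars)

5


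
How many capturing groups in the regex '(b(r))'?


To count capturing groups, count each '(' that starts a group.
Pattern: '(b(r))'
Walking through the pattern:
  Position 0: '(' -> group #1
  Position 2: '(' -> group #2
Total capturing groups: 2

2


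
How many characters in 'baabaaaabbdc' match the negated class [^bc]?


Negated class [^bc] matches any char NOT in {b, c}
Scanning 'baabaaaabbdc':
  pos 0: 'b' -> no (excluded)
  pos 1: 'a' -> MATCH
  pos 2: 'a' -> MATCH
  pos 3: 'b' -> no (excluded)
  pos 4: 'a' -> MATCH
  pos 5: 'a' -> MATCH
  pos 6: 'a' -> MATCH
  pos 7: 'a' -> MATCH
  pos 8: 'b' -> no (excluded)
  pos 9: 'b' -> no (excluded)
  pos 10: 'd' -> MATCH
  pos 11: 'c' -> no (excluded)
Total matches: 7

7


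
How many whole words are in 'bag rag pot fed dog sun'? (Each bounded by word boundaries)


Word boundaries (\b) mark the start/end of each word.
Text: 'bag rag pot fed dog sun'
Splitting by whitespace:
  Word 1: 'bag'
  Word 2: 'rag'
  Word 3: 'pot'
  Word 4: 'fed'
  Word 5: 'dog'
  Word 6: 'sun'
Total whole words: 6

6


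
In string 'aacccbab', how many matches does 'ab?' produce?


Pattern 'ab?' matches 'a' optionally followed by 'b'.
String: 'aacccbab'
Scanning left to right for 'a' then checking next char:
  Match 1: 'a' (a not followed by b)
  Match 2: 'a' (a not followed by b)
  Match 3: 'ab' (a followed by b)
Total matches: 3

3


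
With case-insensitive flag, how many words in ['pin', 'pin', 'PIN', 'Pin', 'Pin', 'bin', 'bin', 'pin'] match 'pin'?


Case-insensitive matching: compare each word's lowercase form to 'pin'.
  'pin' -> lower='pin' -> MATCH
  'pin' -> lower='pin' -> MATCH
  'PIN' -> lower='pin' -> MATCH
  'Pin' -> lower='pin' -> MATCH
  'Pin' -> lower='pin' -> MATCH
  'bin' -> lower='bin' -> no
  'bin' -> lower='bin' -> no
  'pin' -> lower='pin' -> MATCH
Matches: ['pin', 'pin', 'PIN', 'Pin', 'Pin', 'pin']
Count: 6

6


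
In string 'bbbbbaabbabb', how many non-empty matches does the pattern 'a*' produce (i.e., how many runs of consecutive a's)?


Pattern 'a*' matches zero or more a's. We want non-empty runs of consecutive a's.
String: 'bbbbbaabbabb'
Walking through the string to find runs of a's:
  Run 1: positions 5-6 -> 'aa'
  Run 2: positions 9-9 -> 'a'
Non-empty runs found: ['aa', 'a']
Count: 2

2


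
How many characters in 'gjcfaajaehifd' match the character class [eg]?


Character class [eg] matches any of: {e, g}
Scanning string 'gjcfaajaehifd' character by character:
  pos 0: 'g' -> MATCH
  pos 1: 'j' -> no
  pos 2: 'c' -> no
  pos 3: 'f' -> no
  pos 4: 'a' -> no
  pos 5: 'a' -> no
  pos 6: 'j' -> no
  pos 7: 'a' -> no
  pos 8: 'e' -> MATCH
  pos 9: 'h' -> no
  pos 10: 'i' -> no
  pos 11: 'f' -> no
  pos 12: 'd' -> no
Total matches: 2

2


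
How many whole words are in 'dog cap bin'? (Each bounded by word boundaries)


Word boundaries (\b) mark the start/end of each word.
Text: 'dog cap bin'
Splitting by whitespace:
  Word 1: 'dog'
  Word 2: 'cap'
  Word 3: 'bin'
Total whole words: 3

3


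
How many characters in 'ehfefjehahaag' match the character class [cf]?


Character class [cf] matches any of: {c, f}
Scanning string 'ehfefjehahaag' character by character:
  pos 0: 'e' -> no
  pos 1: 'h' -> no
  pos 2: 'f' -> MATCH
  pos 3: 'e' -> no
  pos 4: 'f' -> MATCH
  pos 5: 'j' -> no
  pos 6: 'e' -> no
  pos 7: 'h' -> no
  pos 8: 'a' -> no
  pos 9: 'h' -> no
  pos 10: 'a' -> no
  pos 11: 'a' -> no
  pos 12: 'g' -> no
Total matches: 2

2


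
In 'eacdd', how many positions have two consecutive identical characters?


Looking for consecutive identical characters in 'eacdd':
  pos 0-1: 'e' vs 'a' -> different
  pos 1-2: 'a' vs 'c' -> different
  pos 2-3: 'c' vs 'd' -> different
  pos 3-4: 'd' vs 'd' -> MATCH ('dd')
Consecutive identical pairs: ['dd']
Count: 1

1


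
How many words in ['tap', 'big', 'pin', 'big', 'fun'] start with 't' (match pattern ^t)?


Pattern ^t anchors to start of word. Check which words begin with 't':
  'tap' -> MATCH (starts with 't')
  'big' -> no
  'pin' -> no
  'big' -> no
  'fun' -> no
Matching words: ['tap']
Count: 1

1


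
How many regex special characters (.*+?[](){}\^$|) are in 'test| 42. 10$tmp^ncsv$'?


Regex special characters are: . * + ? [ ] ( ) { } \ ^ $ |
Scanning 'test| 42. 10$tmp^ncsv$':
  pos 4: '|' -> SPECIAL
  pos 8: '.' -> SPECIAL
  pos 12: '$' -> SPECIAL
  pos 16: '^' -> SPECIAL
  pos 21: '$' -> SPECIAL
Special chars found: ['|', '.', '$', '^', '$']
Total: 5

5


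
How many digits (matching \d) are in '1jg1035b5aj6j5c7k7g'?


\d matches any digit 0-9.
Scanning '1jg1035b5aj6j5c7k7g':
  pos 0: '1' -> DIGIT
  pos 3: '1' -> DIGIT
  pos 4: '0' -> DIGIT
  pos 5: '3' -> DIGIT
  pos 6: '5' -> DIGIT
  pos 8: '5' -> DIGIT
  pos 11: '6' -> DIGIT
  pos 13: '5' -> DIGIT
  pos 15: '7' -> DIGIT
  pos 17: '7' -> DIGIT
Digits found: ['1', '1', '0', '3', '5', '5', '6', '5', '7', '7']
Total: 10

10


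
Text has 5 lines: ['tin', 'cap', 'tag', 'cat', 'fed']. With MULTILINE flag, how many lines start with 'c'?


With MULTILINE flag, ^ matches the start of each line.
Lines: ['tin', 'cap', 'tag', 'cat', 'fed']
Checking which lines start with 'c':
  Line 1: 'tin' -> no
  Line 2: 'cap' -> MATCH
  Line 3: 'tag' -> no
  Line 4: 'cat' -> MATCH
  Line 5: 'fed' -> no
Matching lines: ['cap', 'cat']
Count: 2

2


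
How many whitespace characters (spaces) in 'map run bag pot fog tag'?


\s matches whitespace characters (spaces, tabs, etc.).
Text: 'map run bag pot fog tag'
This text has 6 words separated by spaces.
Number of spaces = number of words - 1 = 6 - 1 = 5

5


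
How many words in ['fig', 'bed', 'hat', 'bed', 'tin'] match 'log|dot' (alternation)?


Alternation 'log|dot' matches either 'log' or 'dot'.
Checking each word:
  'fig' -> no
  'bed' -> no
  'hat' -> no
  'bed' -> no
  'tin' -> no
Matches: []
Count: 0

0


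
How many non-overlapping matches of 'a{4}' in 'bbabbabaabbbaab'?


Pattern 'a{4}' matches exactly 4 consecutive a's (greedy, non-overlapping).
String: 'bbabbabaabbbaab'
Scanning for runs of a's:
  Run at pos 2: 'a' (length 1) -> 0 match(es)
  Run at pos 5: 'a' (length 1) -> 0 match(es)
  Run at pos 7: 'aa' (length 2) -> 0 match(es)
  Run at pos 12: 'aa' (length 2) -> 0 match(es)
Matches found: []
Total: 0

0


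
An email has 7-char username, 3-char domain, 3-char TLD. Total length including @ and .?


An email address has format: username@domain.tld
Username length: 7
'@' character: 1
Domain length: 3
'.' character: 1
TLD length: 3
Total = 7 + 1 + 3 + 1 + 3 = 15

15


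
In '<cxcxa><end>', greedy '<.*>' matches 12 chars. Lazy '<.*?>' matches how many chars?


Greedy '<.*>' tries to match as MUCH as possible.
Lazy '<.*?>' tries to match as LITTLE as possible.

String: '<cxcxa><end>'
Greedy '<.*>' starts at first '<' and extends to the LAST '>': '<cxcxa><end>' (12 chars)
Lazy '<.*?>' starts at first '<' and stops at the FIRST '>': '<cxcxa>' (7 chars)

7


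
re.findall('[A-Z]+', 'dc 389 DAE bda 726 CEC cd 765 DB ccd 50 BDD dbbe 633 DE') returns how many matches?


Pattern '[A-Z]+' finds one or more uppercase letters.
Text: 'dc 389 DAE bda 726 CEC cd 765 DB ccd 50 BDD dbbe 633 DE'
Scanning for matches:
  Match 1: 'DAE'
  Match 2: 'CEC'
  Match 3: 'DB'
  Match 4: 'BDD'
  Match 5: 'DE'
Total matches: 5

5


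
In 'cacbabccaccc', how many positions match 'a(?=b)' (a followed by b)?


Lookahead 'a(?=b)' matches 'a' only when followed by 'b'.
String: 'cacbabccaccc'
Checking each position where char is 'a':
  pos 1: 'a' -> no (next='c')
  pos 4: 'a' -> MATCH (next='b')
  pos 8: 'a' -> no (next='c')
Matching positions: [4]
Count: 1

1


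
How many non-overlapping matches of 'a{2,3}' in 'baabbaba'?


Pattern 'a{2,3}' matches between 2 and 3 consecutive a's (greedy).
String: 'baabbaba'
Finding runs of a's and applying greedy matching:
  Run at pos 1: 'aa' (length 2)
  Run at pos 5: 'a' (length 1)
  Run at pos 7: 'a' (length 1)
Matches: ['aa']
Count: 1

1


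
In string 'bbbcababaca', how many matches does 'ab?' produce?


Pattern 'ab?' matches 'a' optionally followed by 'b'.
String: 'bbbcababaca'
Scanning left to right for 'a' then checking next char:
  Match 1: 'ab' (a followed by b)
  Match 2: 'ab' (a followed by b)
  Match 3: 'a' (a not followed by b)
  Match 4: 'a' (a not followed by b)
Total matches: 4

4


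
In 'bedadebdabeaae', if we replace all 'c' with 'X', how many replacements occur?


re.sub('c', 'X', text) replaces every occurrence of 'c' with 'X'.
Text: 'bedadebdabeaae'
Scanning for 'c':
Total replacements: 0

0


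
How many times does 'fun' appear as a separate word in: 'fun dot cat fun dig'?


Scanning each word for exact match 'fun':
  Word 1: 'fun' -> MATCH
  Word 2: 'dot' -> no
  Word 3: 'cat' -> no
  Word 4: 'fun' -> MATCH
  Word 5: 'dig' -> no
Total matches: 2

2


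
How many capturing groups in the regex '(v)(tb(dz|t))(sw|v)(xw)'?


To count capturing groups, count each '(' that starts a group.
Pattern: '(v)(tb(dz|t))(sw|v)(xw)'
Walking through the pattern:
  Position 0: '(' -> group #1
  Position 3: '(' -> group #2
  Position 6: '(' -> group #3
  Position 13: '(' -> group #4
  Position 19: '(' -> group #5
Total capturing groups: 5

5


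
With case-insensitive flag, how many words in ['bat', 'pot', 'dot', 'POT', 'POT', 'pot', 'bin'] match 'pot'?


Case-insensitive matching: compare each word's lowercase form to 'pot'.
  'bat' -> lower='bat' -> no
  'pot' -> lower='pot' -> MATCH
  'dot' -> lower='dot' -> no
  'POT' -> lower='pot' -> MATCH
  'POT' -> lower='pot' -> MATCH
  'pot' -> lower='pot' -> MATCH
  'bin' -> lower='bin' -> no
Matches: ['pot', 'POT', 'POT', 'pot']
Count: 4

4


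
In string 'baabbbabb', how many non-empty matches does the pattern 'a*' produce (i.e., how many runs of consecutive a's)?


Pattern 'a*' matches zero or more a's. We want non-empty runs of consecutive a's.
String: 'baabbbabb'
Walking through the string to find runs of a's:
  Run 1: positions 1-2 -> 'aa'
  Run 2: positions 6-6 -> 'a'
Non-empty runs found: ['aa', 'a']
Count: 2

2


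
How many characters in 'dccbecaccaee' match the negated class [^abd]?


Negated class [^abd] matches any char NOT in {a, b, d}
Scanning 'dccbecaccaee':
  pos 0: 'd' -> no (excluded)
  pos 1: 'c' -> MATCH
  pos 2: 'c' -> MATCH
  pos 3: 'b' -> no (excluded)
  pos 4: 'e' -> MATCH
  pos 5: 'c' -> MATCH
  pos 6: 'a' -> no (excluded)
  pos 7: 'c' -> MATCH
  pos 8: 'c' -> MATCH
  pos 9: 'a' -> no (excluded)
  pos 10: 'e' -> MATCH
  pos 11: 'e' -> MATCH
Total matches: 8

8


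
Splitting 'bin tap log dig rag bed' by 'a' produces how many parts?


Splitting by 'a' breaks the string at each occurrence of the separator.
Text: 'bin tap log dig rag bed'
Parts after split:
  Part 1: 'bin t'
  Part 2: 'p log dig r'
  Part 3: 'g bed'
Total parts: 3

3


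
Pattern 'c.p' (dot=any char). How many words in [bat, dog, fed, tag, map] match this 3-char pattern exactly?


Pattern 'c.p' means: starts with 'c', any single char, ends with 'p'.
Checking each word (must be exactly 3 chars):
  'bat' (len=3): no
  'dog' (len=3): no
  'fed' (len=3): no
  'tag' (len=3): no
  'map' (len=3): no
Matching words: []
Total: 0

0


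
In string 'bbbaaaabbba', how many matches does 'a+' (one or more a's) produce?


Pattern 'a+' matches one or more consecutive a's.
String: 'bbbaaaabbba'
Scanning for runs of a:
  Match 1: 'aaaa' (length 4)
  Match 2: 'a' (length 1)
Total matches: 2

2


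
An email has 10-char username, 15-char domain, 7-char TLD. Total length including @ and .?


An email address has format: username@domain.tld
Username length: 10
'@' character: 1
Domain length: 15
'.' character: 1
TLD length: 7
Total = 10 + 1 + 15 + 1 + 7 = 34

34


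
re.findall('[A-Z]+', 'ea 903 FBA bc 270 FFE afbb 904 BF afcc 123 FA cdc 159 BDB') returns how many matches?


Pattern '[A-Z]+' finds one or more uppercase letters.
Text: 'ea 903 FBA bc 270 FFE afbb 904 BF afcc 123 FA cdc 159 BDB'
Scanning for matches:
  Match 1: 'FBA'
  Match 2: 'FFE'
  Match 3: 'BF'
  Match 4: 'FA'
  Match 5: 'BDB'
Total matches: 5

5


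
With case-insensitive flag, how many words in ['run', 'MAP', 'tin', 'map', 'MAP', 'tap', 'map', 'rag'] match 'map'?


Case-insensitive matching: compare each word's lowercase form to 'map'.
  'run' -> lower='run' -> no
  'MAP' -> lower='map' -> MATCH
  'tin' -> lower='tin' -> no
  'map' -> lower='map' -> MATCH
  'MAP' -> lower='map' -> MATCH
  'tap' -> lower='tap' -> no
  'map' -> lower='map' -> MATCH
  'rag' -> lower='rag' -> no
Matches: ['MAP', 'map', 'MAP', 'map']
Count: 4

4


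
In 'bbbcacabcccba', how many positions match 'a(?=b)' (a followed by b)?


Lookahead 'a(?=b)' matches 'a' only when followed by 'b'.
String: 'bbbcacabcccba'
Checking each position where char is 'a':
  pos 4: 'a' -> no (next='c')
  pos 6: 'a' -> MATCH (next='b')
Matching positions: [6]
Count: 1

1


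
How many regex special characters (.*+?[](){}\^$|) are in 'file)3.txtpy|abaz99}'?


Regex special characters are: . * + ? [ ] ( ) { } \ ^ $ |
Scanning 'file)3.txtpy|abaz99}':
  pos 4: ')' -> SPECIAL
  pos 6: '.' -> SPECIAL
  pos 12: '|' -> SPECIAL
  pos 19: '}' -> SPECIAL
Special chars found: [')', '.', '|', '}']
Total: 4

4


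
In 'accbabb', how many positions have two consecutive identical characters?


Looking for consecutive identical characters in 'accbabb':
  pos 0-1: 'a' vs 'c' -> different
  pos 1-2: 'c' vs 'c' -> MATCH ('cc')
  pos 2-3: 'c' vs 'b' -> different
  pos 3-4: 'b' vs 'a' -> different
  pos 4-5: 'a' vs 'b' -> different
  pos 5-6: 'b' vs 'b' -> MATCH ('bb')
Consecutive identical pairs: ['cc', 'bb']
Count: 2

2


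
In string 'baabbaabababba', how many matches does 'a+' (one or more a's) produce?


Pattern 'a+' matches one or more consecutive a's.
String: 'baabbaabababba'
Scanning for runs of a:
  Match 1: 'aa' (length 2)
  Match 2: 'aa' (length 2)
  Match 3: 'a' (length 1)
  Match 4: 'a' (length 1)
  Match 5: 'a' (length 1)
Total matches: 5

5


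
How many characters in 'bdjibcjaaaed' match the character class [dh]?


Character class [dh] matches any of: {d, h}
Scanning string 'bdjibcjaaaed' character by character:
  pos 0: 'b' -> no
  pos 1: 'd' -> MATCH
  pos 2: 'j' -> no
  pos 3: 'i' -> no
  pos 4: 'b' -> no
  pos 5: 'c' -> no
  pos 6: 'j' -> no
  pos 7: 'a' -> no
  pos 8: 'a' -> no
  pos 9: 'a' -> no
  pos 10: 'e' -> no
  pos 11: 'd' -> MATCH
Total matches: 2

2


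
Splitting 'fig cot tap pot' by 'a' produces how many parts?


Splitting by 'a' breaks the string at each occurrence of the separator.
Text: 'fig cot tap pot'
Parts after split:
  Part 1: 'fig cot t'
  Part 2: 'p pot'
Total parts: 2

2


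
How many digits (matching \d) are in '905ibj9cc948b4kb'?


\d matches any digit 0-9.
Scanning '905ibj9cc948b4kb':
  pos 0: '9' -> DIGIT
  pos 1: '0' -> DIGIT
  pos 2: '5' -> DIGIT
  pos 6: '9' -> DIGIT
  pos 9: '9' -> DIGIT
  pos 10: '4' -> DIGIT
  pos 11: '8' -> DIGIT
  pos 13: '4' -> DIGIT
Digits found: ['9', '0', '5', '9', '9', '4', '8', '4']
Total: 8

8


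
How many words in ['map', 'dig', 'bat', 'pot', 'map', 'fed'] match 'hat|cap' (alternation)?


Alternation 'hat|cap' matches either 'hat' or 'cap'.
Checking each word:
  'map' -> no
  'dig' -> no
  'bat' -> no
  'pot' -> no
  'map' -> no
  'fed' -> no
Matches: []
Count: 0

0


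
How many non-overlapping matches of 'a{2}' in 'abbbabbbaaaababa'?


Pattern 'a{2}' matches exactly 2 consecutive a's (greedy, non-overlapping).
String: 'abbbabbbaaaababa'
Scanning for runs of a's:
  Run at pos 0: 'a' (length 1) -> 0 match(es)
  Run at pos 4: 'a' (length 1) -> 0 match(es)
  Run at pos 8: 'aaaa' (length 4) -> 2 match(es)
  Run at pos 13: 'a' (length 1) -> 0 match(es)
  Run at pos 15: 'a' (length 1) -> 0 match(es)
Matches found: ['aa', 'aa']
Total: 2

2


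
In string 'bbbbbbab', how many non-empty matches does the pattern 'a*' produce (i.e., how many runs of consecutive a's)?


Pattern 'a*' matches zero or more a's. We want non-empty runs of consecutive a's.
String: 'bbbbbbab'
Walking through the string to find runs of a's:
  Run 1: positions 6-6 -> 'a'
Non-empty runs found: ['a']
Count: 1

1


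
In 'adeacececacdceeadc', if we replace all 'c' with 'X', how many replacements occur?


re.sub('c', 'X', text) replaces every occurrence of 'c' with 'X'.
Text: 'adeacececacdceeadc'
Scanning for 'c':
  pos 4: 'c' -> replacement #1
  pos 6: 'c' -> replacement #2
  pos 8: 'c' -> replacement #3
  pos 10: 'c' -> replacement #4
  pos 12: 'c' -> replacement #5
  pos 17: 'c' -> replacement #6
Total replacements: 6

6


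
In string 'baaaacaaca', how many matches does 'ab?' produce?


Pattern 'ab?' matches 'a' optionally followed by 'b'.
String: 'baaaacaaca'
Scanning left to right for 'a' then checking next char:
  Match 1: 'a' (a not followed by b)
  Match 2: 'a' (a not followed by b)
  Match 3: 'a' (a not followed by b)
  Match 4: 'a' (a not followed by b)
  Match 5: 'a' (a not followed by b)
  Match 6: 'a' (a not followed by b)
  Match 7: 'a' (a not followed by b)
Total matches: 7

7


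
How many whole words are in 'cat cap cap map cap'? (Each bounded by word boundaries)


Word boundaries (\b) mark the start/end of each word.
Text: 'cat cap cap map cap'
Splitting by whitespace:
  Word 1: 'cat'
  Word 2: 'cap'
  Word 3: 'cap'
  Word 4: 'map'
  Word 5: 'cap'
Total whole words: 5

5


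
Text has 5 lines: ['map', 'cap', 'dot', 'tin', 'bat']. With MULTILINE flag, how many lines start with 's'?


With MULTILINE flag, ^ matches the start of each line.
Lines: ['map', 'cap', 'dot', 'tin', 'bat']
Checking which lines start with 's':
  Line 1: 'map' -> no
  Line 2: 'cap' -> no
  Line 3: 'dot' -> no
  Line 4: 'tin' -> no
  Line 5: 'bat' -> no
Matching lines: []
Count: 0

0


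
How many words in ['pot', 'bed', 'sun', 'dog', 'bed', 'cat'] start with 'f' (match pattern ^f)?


Pattern ^f anchors to start of word. Check which words begin with 'f':
  'pot' -> no
  'bed' -> no
  'sun' -> no
  'dog' -> no
  'bed' -> no
  'cat' -> no
Matching words: []
Count: 0

0


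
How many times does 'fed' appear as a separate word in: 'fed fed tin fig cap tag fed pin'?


Scanning each word for exact match 'fed':
  Word 1: 'fed' -> MATCH
  Word 2: 'fed' -> MATCH
  Word 3: 'tin' -> no
  Word 4: 'fig' -> no
  Word 5: 'cap' -> no
  Word 6: 'tag' -> no
  Word 7: 'fed' -> MATCH
  Word 8: 'pin' -> no
Total matches: 3

3


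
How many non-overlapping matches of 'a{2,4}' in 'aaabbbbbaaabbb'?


Pattern 'a{2,4}' matches between 2 and 4 consecutive a's (greedy).
String: 'aaabbbbbaaabbb'
Finding runs of a's and applying greedy matching:
  Run at pos 0: 'aaa' (length 3)
  Run at pos 8: 'aaa' (length 3)
Matches: ['aaa', 'aaa']
Count: 2

2
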